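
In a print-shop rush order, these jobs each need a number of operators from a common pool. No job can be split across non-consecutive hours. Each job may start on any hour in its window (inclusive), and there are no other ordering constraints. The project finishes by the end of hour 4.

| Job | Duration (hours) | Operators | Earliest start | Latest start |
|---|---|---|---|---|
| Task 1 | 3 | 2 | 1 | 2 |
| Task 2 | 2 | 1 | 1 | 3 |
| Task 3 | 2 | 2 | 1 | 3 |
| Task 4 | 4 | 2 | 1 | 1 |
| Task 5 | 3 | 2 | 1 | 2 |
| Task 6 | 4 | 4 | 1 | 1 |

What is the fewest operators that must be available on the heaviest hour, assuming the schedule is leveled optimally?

Early-start (Task 1@1, Task 2@1, Task 3@1, Task 4@1, Task 5@1, Task 6@1) gives peak 13: h1:13  h2:13  h3:10  h4:6.
Shift Task 3→3.
Schedule Task 1@1, Task 2@1, Task 3@3, Task 4@1, Task 5@1, Task 6@1: h1:11  h2:11  h3:12  h4:8 — peak 12.

12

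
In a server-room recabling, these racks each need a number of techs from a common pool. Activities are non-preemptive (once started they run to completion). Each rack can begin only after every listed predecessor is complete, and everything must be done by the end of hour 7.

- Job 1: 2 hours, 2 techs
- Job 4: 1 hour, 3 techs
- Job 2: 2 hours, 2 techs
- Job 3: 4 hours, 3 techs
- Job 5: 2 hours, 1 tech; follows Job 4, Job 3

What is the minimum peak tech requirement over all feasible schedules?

Early-start (Job 1@1, Job 4@1, Job 2@1, Job 3@1, Job 5@5) gives peak 10: h1:10  h2:7  h3:3  h4:3  h5:1  h6:1  h7:0.
Shift Job 2→3, Job 3→2, Job 5→6.
Schedule Job 1@1, Job 4@1, Job 2@3, Job 3@2, Job 5@6: h1:5  h2:5  h3:5  h4:5  h5:3  h6:1  h7:1 — peak 5.

5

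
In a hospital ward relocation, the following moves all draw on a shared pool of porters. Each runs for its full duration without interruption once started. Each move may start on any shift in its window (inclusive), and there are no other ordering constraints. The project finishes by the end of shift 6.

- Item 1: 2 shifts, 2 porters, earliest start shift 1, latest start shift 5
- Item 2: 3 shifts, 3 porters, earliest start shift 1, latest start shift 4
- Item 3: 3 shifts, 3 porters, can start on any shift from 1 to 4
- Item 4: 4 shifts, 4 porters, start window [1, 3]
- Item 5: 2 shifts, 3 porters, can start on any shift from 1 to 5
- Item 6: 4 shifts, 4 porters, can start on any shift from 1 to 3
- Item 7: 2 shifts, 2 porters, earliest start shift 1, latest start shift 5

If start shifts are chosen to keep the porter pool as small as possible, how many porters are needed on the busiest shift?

11

Early-start (Item 1@1, Item 2@1, Item 3@1, Item 4@1, Item 5@1, Item 6@1, Item 7@1) gives peak 21: s1:21  s2:21  s3:14  s4:8  s5:0  s6:0.
Shift Item 3→4, Item 5→5, Item 6→3.
Schedule Item 1@1, Item 2@1, Item 3@4, Item 4@1, Item 5@5, Item 6@3, Item 7@1: s1:11  s2:11  s3:11  s4:11  s5:10  s6:10 — peak 11.
Total porter-shifts = 64 over 6 shifts ⇒ peak ≥ ⌈64/6⌉ = 11, so 11 is optimal.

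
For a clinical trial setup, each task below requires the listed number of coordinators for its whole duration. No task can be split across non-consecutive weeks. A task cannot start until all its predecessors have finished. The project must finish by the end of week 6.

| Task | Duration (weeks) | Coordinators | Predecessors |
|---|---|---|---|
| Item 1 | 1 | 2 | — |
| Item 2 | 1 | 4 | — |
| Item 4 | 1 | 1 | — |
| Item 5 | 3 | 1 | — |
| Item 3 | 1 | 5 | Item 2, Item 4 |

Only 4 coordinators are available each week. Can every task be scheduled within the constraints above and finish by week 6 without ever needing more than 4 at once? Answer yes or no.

The minimum achievable peak is 5; 4 < 5, so no feasible schedule stays within the cap.

no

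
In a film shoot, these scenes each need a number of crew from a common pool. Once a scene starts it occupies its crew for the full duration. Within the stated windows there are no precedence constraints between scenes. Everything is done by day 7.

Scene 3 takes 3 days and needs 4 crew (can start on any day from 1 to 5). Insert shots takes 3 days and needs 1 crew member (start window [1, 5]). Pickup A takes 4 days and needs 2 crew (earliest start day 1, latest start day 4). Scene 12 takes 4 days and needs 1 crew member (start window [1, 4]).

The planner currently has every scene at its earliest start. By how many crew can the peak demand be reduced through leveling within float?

Early-start peak: d1:8  d2:8  d3:8  d4:3  d5:0  d6:0  d7:0 ⇒ 8.
Leveled (Scene 3@1, Insert shots@4, Pickup A@4, Scene 12@4): d1:4  d2:4  d3:4  d4:4  d5:4  d6:4  d7:3 ⇒ 4.
Reduction 8 − 4 = 4.

4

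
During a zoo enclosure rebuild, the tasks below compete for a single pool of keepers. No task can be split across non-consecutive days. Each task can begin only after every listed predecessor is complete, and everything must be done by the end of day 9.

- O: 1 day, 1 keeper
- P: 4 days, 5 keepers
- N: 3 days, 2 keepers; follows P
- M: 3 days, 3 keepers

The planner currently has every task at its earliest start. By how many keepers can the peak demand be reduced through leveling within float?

Early-start peak: d1:9  d2:8  d3:8  d4:5  d5:2  d6:2  d7:2  d8:0  d9:0 ⇒ 9.
Leveled (O@1, P@2, N@6, M@6): d1:1  d2:5  d3:5  d4:5  d5:5  d6:5  d7:5  d8:5  d9:0 ⇒ 5.
Reduction 9 − 5 = 4.

4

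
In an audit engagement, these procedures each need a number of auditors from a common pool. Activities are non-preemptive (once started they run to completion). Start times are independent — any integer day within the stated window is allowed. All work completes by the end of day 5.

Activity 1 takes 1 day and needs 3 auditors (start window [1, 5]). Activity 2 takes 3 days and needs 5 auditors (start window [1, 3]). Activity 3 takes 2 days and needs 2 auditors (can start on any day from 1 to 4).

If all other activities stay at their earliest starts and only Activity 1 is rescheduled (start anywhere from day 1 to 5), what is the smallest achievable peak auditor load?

Activity 1@1: d1:10  d2:7  d3:5  d4:0  d5:0 → peak 10
Activity 1@2: d1:7  d2:10  d3:5  d4:0  d5:0 → peak 10
Activity 1@3: d1:7  d2:7  d3:8  d4:0  d5:0 → peak 8
Activity 1@4: d1:7  d2:7  d3:5  d4:3  d5:0 → peak 7
Activity 1@5: d1:7  d2:7  d3:5  d4:0  d5:3 → peak 7
Best is Activity 1@4, peak 7.

7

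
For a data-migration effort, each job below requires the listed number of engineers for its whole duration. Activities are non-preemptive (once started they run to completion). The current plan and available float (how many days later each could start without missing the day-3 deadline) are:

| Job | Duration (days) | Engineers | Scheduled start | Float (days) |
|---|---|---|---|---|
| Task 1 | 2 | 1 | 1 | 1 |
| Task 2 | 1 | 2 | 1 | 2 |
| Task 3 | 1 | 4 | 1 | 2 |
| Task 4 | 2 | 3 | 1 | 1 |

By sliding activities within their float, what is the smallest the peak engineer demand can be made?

Early-start (Task 1@1, Task 2@1, Task 3@1, Task 4@1) gives peak 10: d1:10  d2:4  d3:0.
Shift Task 2→3, Task 4→2.
Schedule Task 1@1, Task 2@3, Task 3@1, Task 4@2: d1:5  d2:4  d3:5 — peak 5.
Total engineer-days = 14 over 3 days ⇒ peak ≥ ⌈14/3⌉ = 5, so 5 is optimal.

5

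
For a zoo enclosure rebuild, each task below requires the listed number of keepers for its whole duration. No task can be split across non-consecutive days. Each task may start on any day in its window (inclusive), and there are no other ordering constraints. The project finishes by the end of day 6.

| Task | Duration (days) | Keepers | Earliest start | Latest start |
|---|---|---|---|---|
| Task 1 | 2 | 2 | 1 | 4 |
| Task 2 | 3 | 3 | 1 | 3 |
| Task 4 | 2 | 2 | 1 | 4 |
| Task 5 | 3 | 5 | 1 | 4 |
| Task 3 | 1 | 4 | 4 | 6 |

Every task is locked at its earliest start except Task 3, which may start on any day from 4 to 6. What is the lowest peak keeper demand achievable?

12

Task 3@4: d1:12  d2:12  d3:8  d4:4  d5:0  d6:0 → peak 12
Task 3@5: d1:12  d2:12  d3:8  d4:0  d5:4  d6:0 → peak 12
Task 3@6: d1:12  d2:12  d3:8  d4:0  d5:0  d6:4 → peak 12
Best is Task 3@4, peak 12.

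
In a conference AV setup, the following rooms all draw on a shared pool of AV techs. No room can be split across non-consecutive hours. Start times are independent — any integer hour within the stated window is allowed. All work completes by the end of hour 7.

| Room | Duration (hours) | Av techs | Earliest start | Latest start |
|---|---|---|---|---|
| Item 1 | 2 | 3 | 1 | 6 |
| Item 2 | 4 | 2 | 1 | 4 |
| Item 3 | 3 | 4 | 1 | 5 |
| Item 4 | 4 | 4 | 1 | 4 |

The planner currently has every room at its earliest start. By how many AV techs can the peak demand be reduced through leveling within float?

6

Early-start peak: h1:13  h2:13  h3:10  h4:6  h5:0  h6:0  h7:0 ⇒ 13.
Leveled (Item 1@1, Item 2@3, Item 3@1, Item 4@4): h1:7  h2:7  h3:6  h4:6  h5:6  h6:6  h7:4 ⇒ 7.
Reduction 13 − 7 = 6.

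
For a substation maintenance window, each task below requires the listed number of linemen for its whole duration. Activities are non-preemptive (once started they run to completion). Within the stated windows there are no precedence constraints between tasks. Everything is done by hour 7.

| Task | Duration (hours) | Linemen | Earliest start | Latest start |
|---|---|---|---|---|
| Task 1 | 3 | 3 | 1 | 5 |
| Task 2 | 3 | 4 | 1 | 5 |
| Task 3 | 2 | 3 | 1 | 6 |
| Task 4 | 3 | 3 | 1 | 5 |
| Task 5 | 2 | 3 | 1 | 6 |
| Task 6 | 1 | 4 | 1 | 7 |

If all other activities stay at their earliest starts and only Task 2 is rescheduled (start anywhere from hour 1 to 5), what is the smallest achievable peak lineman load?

16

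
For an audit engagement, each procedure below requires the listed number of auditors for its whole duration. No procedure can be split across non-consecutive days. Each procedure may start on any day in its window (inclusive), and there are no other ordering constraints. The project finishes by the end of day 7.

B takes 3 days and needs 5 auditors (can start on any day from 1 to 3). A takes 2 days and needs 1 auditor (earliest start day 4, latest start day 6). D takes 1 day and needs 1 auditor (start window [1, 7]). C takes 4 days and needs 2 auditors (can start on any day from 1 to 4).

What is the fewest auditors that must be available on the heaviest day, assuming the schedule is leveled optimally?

5

Early-start (B@1, A@4, D@1, C@1) gives peak 8: d1:8  d2:7  d3:7  d4:3  d5:1  d6:0  d7:0.
Shift D→4, C→4.
Schedule B@1, A@4, D@4, C@4: d1:5  d2:5  d3:5  d4:4  d5:3  d6:2  d7:2 — peak 5.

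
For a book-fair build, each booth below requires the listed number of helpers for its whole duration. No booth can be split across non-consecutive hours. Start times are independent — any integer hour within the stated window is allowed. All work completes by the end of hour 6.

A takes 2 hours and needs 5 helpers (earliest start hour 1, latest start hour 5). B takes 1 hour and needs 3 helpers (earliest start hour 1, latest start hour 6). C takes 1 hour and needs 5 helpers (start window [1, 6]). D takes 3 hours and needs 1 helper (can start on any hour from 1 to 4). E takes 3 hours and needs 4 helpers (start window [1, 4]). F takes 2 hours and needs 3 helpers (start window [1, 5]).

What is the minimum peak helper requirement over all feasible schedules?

7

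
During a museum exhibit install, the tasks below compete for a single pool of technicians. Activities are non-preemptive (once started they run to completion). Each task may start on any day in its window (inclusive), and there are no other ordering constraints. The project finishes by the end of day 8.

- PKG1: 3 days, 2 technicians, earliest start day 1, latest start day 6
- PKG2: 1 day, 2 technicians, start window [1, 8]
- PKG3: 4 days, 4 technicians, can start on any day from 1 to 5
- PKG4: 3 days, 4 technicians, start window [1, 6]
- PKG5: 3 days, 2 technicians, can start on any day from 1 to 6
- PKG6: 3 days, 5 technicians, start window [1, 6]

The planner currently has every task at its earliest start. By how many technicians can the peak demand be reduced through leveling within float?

10

Early-start peak: d1:19  d2:17  d3:17  d4:4  d5:0  d6:0  d7:0  d8:0 ⇒ 19.
Leveled (PKG1@1, PKG2@1, PKG3@1, PKG4@5, PKG5@2, PKG6@5): d1:8  d2:8  d3:8  d4:6  d5:9  d6:9  d7:9  d8:0 ⇒ 9.
Reduction 19 − 9 = 10.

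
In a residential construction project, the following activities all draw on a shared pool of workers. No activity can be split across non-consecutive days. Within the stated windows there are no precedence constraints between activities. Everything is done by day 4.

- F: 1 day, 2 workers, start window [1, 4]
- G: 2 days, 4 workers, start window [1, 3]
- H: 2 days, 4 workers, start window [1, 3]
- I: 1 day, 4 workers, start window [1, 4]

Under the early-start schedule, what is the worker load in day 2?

8

At early start, day 2 has: G, H.
Demand: 4 + 4 = 8.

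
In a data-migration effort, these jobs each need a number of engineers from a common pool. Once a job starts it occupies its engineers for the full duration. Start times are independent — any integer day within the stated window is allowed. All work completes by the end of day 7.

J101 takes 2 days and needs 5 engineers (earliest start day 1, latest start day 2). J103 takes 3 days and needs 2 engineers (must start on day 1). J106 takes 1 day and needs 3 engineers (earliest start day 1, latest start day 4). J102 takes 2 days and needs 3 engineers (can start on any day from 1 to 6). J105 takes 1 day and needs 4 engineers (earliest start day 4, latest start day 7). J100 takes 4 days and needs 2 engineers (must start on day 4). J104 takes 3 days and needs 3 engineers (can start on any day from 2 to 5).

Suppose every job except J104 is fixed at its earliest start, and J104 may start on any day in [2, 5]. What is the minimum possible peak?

J104@2: d1:13  d2:13  d3:5  d4:9  d5:2  d6:2  d7:2 → peak 13
J104@3: d1:13  d2:10  d3:5  d4:9  d5:5  d6:2  d7:2 → peak 13
J104@4: d1:13  d2:10  d3:2  d4:9  d5:5  d6:5  d7:2 → peak 13
J104@5: d1:13  d2:10  d3:2  d4:6  d5:5  d6:5  d7:5 → peak 13
Best is J104@2, peak 13.

13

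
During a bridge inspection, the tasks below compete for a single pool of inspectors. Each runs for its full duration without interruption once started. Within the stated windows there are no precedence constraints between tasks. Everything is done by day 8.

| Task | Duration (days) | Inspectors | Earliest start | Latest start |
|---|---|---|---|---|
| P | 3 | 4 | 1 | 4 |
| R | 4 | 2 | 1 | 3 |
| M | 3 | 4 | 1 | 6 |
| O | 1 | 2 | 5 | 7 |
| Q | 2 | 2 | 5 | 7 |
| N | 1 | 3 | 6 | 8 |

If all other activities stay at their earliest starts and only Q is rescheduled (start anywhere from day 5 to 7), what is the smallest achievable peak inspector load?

Q@5: d1:10  d2:10  d3:10  d4:2  d5:4  d6:5  d7:0  d8:0 → peak 10
Q@6: d1:10  d2:10  d3:10  d4:2  d5:2  d6:5  d7:2  d8:0 → peak 10
Q@7: d1:10  d2:10  d3:10  d4:2  d5:2  d6:3  d7:2  d8:2 → peak 10
Best is Q@5, peak 10.

10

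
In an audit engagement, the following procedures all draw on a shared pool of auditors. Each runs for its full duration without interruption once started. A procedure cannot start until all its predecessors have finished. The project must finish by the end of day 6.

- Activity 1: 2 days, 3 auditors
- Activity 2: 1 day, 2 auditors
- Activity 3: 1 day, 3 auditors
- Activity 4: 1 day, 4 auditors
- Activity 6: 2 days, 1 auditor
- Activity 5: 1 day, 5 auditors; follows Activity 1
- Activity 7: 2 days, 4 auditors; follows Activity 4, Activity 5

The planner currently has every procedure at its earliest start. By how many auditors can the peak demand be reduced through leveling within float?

Early-start peak: d1:13  d2:4  d3:5  d4:4  d5:4  d6:0 ⇒ 13.
Leveled (Activity 1@1, Activity 2@1, Activity 3@2, Activity 4@3, Activity 6@3, Activity 5@4, Activity 7@5): d1:5  d2:6  d3:5  d4:6  d5:4  d6:4 ⇒ 6.
Reduction 13 − 6 = 7.

7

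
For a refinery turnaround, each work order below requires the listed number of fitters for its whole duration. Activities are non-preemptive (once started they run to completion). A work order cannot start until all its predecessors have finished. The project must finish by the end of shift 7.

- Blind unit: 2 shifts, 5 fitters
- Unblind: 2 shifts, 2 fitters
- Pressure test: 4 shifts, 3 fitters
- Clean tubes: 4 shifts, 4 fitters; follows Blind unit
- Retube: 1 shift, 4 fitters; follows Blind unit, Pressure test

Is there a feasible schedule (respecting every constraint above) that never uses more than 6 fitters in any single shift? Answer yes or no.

no

Total fitter-shifts = 46; over 7 shifts the average is 46/7 > 6, so some shift must exceed 6.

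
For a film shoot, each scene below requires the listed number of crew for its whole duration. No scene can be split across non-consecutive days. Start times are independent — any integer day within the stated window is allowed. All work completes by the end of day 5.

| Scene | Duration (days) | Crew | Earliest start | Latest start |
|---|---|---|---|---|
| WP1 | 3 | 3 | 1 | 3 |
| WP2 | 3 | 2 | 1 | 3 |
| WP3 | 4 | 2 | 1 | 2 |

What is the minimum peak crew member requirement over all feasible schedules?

Schedule WP1@1, WP2@1, WP3@1: d1:7  d2:7  d3:7  d4:2  d5:0 — peak 7.
No arrangement of the 18 feasible schedules does better.

7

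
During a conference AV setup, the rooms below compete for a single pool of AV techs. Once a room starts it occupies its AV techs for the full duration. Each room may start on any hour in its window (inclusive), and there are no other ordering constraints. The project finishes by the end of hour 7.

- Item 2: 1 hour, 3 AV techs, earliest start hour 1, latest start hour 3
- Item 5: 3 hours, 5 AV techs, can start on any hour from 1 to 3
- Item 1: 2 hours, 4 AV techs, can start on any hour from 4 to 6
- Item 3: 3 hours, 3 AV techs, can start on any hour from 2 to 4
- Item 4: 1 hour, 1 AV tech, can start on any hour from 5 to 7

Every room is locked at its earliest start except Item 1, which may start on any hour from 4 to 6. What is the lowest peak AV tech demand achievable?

Item 1@4: h1:8  h2:8  h3:8  h4:7  h5:5  h6:0  h7:0 → peak 8
Item 1@5: h1:8  h2:8  h3:8  h4:3  h5:5  h6:4  h7:0 → peak 8
Item 1@6: h1:8  h2:8  h3:8  h4:3  h5:1  h6:4  h7:4 → peak 8
Best is Item 1@4, peak 8.

8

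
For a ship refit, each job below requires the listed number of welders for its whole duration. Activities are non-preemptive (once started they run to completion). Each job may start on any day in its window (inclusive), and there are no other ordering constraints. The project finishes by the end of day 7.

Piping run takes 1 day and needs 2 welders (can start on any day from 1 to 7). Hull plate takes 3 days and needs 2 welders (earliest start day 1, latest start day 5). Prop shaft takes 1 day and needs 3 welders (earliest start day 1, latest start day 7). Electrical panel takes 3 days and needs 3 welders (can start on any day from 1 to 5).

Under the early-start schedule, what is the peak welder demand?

10

Early-start schedule: Piping run@1, Hull plate@1, Prop shaft@1, Electrical panel@1.
Load per day: day 1: 10, day 2: 5, day 3: 5, day 4: 0, day 5: 0, day 6: 0, day 7: 0.
Peak is 10.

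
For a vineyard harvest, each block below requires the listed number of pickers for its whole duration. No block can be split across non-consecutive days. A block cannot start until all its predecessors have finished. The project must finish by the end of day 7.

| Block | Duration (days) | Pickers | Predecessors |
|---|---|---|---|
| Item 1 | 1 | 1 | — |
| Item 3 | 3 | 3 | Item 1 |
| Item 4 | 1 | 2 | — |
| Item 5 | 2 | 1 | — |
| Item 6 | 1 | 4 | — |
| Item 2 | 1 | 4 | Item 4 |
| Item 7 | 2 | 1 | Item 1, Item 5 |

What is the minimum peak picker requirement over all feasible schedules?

Early-start (Item 1@1, Item 3@2, Item 4@1, Item 5@1, Item 6@1, Item 2@2, Item 7@3) gives peak 8: d1:8  d2:8  d3:4  d4:4  d5:0  d6:0  d7:0.
Shift Item 6→5, Item 2→6.
Schedule Item 1@1, Item 3@2, Item 4@1, Item 5@1, Item 6@5, Item 2@6, Item 7@3: d1:4  d2:4  d3:4  d4:4  d5:4  d6:4  d7:0 — peak 4.
Total picker-days = 24 over 7 days ⇒ peak ≥ ⌈24/7⌉ = 4, so 4 is optimal.

4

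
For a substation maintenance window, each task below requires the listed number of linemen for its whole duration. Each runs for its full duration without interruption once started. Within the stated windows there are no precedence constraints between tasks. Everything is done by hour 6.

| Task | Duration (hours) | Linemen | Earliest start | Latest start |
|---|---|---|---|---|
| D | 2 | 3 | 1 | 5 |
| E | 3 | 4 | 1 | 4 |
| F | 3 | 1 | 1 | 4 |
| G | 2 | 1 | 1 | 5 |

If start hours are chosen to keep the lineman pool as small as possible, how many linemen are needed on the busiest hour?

Early-start (D@1, E@1, F@1, G@1) gives peak 9: h1:9  h2:9  h3:5  h4:0  h5:0  h6:0.
Shift E→3.
Schedule D@1, E@3, F@1, G@1: h1:5  h2:5  h3:5  h4:4  h5:4  h6:0 — peak 5.

5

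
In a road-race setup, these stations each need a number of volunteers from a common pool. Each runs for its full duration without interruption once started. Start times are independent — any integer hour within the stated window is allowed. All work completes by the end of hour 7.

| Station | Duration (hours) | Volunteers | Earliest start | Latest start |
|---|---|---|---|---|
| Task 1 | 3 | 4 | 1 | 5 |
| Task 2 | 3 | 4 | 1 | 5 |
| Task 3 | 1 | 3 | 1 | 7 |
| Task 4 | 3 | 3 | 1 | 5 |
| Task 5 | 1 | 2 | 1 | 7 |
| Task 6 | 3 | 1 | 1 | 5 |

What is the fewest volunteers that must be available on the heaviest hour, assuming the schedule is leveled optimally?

Early-start (Task 1@1, Task 2@1, Task 3@1, Task 4@1, Task 5@1, Task 6@1) gives peak 17: h1:17  h2:12  h3:12  h4:0  h5:0  h6:0  h7:0.
Shift Task 2→4, Task 4→2, Task 5→5, Task 6→5.
Schedule Task 1@1, Task 2@4, Task 3@1, Task 4@2, Task 5@5, Task 6@5: h1:7  h2:7  h3:7  h4:7  h5:7  h6:5  h7:1 — peak 7.

7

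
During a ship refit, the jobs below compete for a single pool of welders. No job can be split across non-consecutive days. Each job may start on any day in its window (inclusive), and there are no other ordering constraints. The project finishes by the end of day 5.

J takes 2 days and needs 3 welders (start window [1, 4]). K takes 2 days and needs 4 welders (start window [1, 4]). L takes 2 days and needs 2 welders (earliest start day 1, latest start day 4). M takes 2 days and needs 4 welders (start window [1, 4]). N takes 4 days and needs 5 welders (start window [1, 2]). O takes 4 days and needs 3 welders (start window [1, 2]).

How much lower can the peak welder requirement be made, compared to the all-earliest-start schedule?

Early-start peak: d1:21  d2:21  d3:8  d4:8  d5:0 ⇒ 21.
Leveled (J@1, K@1, L@3, M@3, N@1, O@1): d1:15  d2:15  d3:14  d4:14  d5:0 ⇒ 15.
Reduction 21 − 15 = 6.

6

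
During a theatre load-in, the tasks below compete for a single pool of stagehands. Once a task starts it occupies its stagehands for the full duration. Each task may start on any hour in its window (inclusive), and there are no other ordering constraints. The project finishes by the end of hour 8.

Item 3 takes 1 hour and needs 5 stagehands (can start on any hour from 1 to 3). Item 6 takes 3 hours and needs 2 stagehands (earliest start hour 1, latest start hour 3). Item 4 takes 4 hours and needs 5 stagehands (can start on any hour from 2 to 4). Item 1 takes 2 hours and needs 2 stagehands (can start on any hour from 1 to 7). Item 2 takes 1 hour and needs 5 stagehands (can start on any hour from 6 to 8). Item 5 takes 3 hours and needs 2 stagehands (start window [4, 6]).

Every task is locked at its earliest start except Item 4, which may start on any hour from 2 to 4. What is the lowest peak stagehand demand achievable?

Item 4@2: h1:9  h2:9  h3:7  h4:7  h5:7  h6:7  h7:0  h8:0 → peak 9
Item 4@3: h1:9  h2:4  h3:7  h4:7  h5:7  h6:12  h7:0  h8:0 → peak 12
Item 4@4: h1:9  h2:4  h3:2  h4:7  h5:7  h6:12  h7:5  h8:0 → peak 12
Best is Item 4@2, peak 9.

9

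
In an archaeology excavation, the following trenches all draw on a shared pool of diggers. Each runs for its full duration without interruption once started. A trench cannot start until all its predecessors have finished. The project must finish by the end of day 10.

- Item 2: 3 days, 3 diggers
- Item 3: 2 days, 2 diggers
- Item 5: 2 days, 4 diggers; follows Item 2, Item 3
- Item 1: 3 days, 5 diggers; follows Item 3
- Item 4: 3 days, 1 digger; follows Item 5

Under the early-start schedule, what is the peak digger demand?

9

Early-start schedule: Item 2@1, Item 3@1, Item 5@4, Item 1@3, Item 4@6.
Load per day: day 1: 5, day 2: 5, day 3: 8, day 4: 9, day 5: 9, day 6: 1, day 7: 1, day 8: 1, day 9: 0, day 10: 0.
Peak is 9.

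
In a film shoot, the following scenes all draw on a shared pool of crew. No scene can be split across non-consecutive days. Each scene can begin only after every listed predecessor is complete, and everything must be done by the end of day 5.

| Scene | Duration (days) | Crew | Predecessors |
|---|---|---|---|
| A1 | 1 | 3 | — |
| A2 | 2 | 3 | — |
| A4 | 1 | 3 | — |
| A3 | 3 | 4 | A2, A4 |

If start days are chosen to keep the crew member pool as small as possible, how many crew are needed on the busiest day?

Early-start (A1@1, A2@1, A4@1, A3@3) gives peak 9: d1:9  d2:3  d3:4  d4:4  d5:4.
Shift A4→2.
Schedule A1@1, A2@1, A4@2, A3@3: d1:6  d2:6  d3:4  d4:4  d5:4 — peak 6.
No arrangement of the 10 feasible schedules does better.

6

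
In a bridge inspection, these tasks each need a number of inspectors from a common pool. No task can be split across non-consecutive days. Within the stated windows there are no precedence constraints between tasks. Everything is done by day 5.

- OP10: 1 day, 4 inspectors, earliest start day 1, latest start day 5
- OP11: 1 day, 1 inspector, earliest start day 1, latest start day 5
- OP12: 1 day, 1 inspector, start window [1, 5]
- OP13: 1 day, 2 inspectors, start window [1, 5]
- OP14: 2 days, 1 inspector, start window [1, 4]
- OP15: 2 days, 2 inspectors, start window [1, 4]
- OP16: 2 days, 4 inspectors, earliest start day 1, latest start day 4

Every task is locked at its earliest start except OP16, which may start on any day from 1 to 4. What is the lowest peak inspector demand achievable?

11

OP16@1: d1:15  d2:7  d3:0  d4:0  d5:0 → peak 15
OP16@2: d1:11  d2:7  d3:4  d4:0  d5:0 → peak 11
OP16@3: d1:11  d2:3  d3:4  d4:4  d5:0 → peak 11
OP16@4: d1:11  d2:3  d3:0  d4:4  d5:4 → peak 11
Best is OP16@2, peak 11.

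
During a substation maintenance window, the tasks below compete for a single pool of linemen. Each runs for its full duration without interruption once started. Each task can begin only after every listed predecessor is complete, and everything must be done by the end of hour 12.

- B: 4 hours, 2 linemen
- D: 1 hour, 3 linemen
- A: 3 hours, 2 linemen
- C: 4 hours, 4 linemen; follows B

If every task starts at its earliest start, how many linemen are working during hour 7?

At early start, hour 7 has: C.
Demand: 4 = 4.

4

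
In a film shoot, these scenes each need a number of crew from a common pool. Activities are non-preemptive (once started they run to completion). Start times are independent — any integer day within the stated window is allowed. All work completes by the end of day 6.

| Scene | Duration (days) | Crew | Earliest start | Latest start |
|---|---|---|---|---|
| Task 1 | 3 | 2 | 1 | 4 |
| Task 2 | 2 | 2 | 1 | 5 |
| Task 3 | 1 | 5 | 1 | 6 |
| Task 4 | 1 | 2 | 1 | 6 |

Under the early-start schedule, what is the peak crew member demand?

11

Early-start schedule: Task 1@1, Task 2@1, Task 3@1, Task 4@1.
Load per day: day 1: 11, day 2: 4, day 3: 2, day 4: 0, day 5: 0, day 6: 0.
Peak is 11.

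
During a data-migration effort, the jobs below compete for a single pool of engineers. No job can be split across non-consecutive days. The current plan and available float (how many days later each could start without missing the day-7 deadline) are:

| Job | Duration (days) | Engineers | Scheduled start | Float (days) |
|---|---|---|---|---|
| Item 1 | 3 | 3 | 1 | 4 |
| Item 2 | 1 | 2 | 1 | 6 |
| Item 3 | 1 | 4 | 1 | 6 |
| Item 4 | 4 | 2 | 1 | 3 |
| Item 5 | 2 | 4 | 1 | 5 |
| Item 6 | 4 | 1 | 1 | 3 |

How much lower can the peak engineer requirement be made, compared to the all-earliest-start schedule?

Early-start peak: d1:16  d2:10  d3:6  d4:3  d5:0  d6:0  d7:0 ⇒ 16.
Leveled (Item 1@1, Item 2@4, Item 3@5, Item 4@1, Item 5@6, Item 6@4): d1:5  d2:5  d3:5  d4:5  d5:5  d6:5  d7:5 ⇒ 5.
Reduction 16 − 5 = 11.

11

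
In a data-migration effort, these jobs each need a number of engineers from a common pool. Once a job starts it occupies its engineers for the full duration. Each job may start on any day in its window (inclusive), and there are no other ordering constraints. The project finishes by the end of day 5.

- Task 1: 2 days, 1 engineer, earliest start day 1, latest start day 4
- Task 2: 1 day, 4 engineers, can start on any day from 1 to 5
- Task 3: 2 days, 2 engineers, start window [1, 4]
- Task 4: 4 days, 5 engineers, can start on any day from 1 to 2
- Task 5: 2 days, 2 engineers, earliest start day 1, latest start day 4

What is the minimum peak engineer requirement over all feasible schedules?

8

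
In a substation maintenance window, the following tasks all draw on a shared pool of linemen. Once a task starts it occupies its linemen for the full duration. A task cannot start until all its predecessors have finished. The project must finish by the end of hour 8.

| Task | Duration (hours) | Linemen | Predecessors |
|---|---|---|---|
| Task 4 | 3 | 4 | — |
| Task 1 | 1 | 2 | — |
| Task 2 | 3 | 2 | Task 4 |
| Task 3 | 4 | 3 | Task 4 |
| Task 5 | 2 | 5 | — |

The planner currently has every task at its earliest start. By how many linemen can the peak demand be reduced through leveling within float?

Early-start peak: h1:11  h2:9  h3:4  h4:5  h5:5  h6:5  h7:3  h8:0 ⇒ 11.
Leveled (Task 4@1, Task 1@1, Task 2@4, Task 3@4, Task 5@7): h1:6  h2:4  h3:4  h4:5  h5:5  h6:5  h7:8  h8:5 ⇒ 8.
Reduction 11 − 8 = 3.

3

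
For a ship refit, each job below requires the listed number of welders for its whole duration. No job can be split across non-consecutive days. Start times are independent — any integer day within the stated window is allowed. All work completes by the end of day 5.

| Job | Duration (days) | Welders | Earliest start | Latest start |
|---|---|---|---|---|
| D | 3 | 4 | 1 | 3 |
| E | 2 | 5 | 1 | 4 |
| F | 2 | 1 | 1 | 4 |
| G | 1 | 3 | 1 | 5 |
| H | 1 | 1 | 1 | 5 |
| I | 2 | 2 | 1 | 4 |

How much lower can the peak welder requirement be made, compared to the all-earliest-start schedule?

9

Early-start peak: d1:16  d2:12  d3:4  d4:0  d5:0 ⇒ 16.
Leveled (D@1, E@4, F@1, G@3, H@1, I@4): d1:6  d2:5  d3:7  d4:7  d5:7 ⇒ 7.
Reduction 16 − 7 = 9.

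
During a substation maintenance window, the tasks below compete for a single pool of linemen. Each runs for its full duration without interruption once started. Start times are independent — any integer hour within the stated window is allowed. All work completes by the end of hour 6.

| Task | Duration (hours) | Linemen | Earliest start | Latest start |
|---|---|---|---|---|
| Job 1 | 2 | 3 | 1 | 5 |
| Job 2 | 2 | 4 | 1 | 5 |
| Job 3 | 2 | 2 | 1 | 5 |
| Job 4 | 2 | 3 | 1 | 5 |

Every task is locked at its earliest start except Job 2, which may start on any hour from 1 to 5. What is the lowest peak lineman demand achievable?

8

Job 2@1: h1:12  h2:12  h3:0  h4:0  h5:0  h6:0 → peak 12
Job 2@2: h1:8  h2:12  h3:4  h4:0  h5:0  h6:0 → peak 12
Job 2@3: h1:8  h2:8  h3:4  h4:4  h5:0  h6:0 → peak 8
Job 2@4: h1:8  h2:8  h3:0  h4:4  h5:4  h6:0 → peak 8
Job 2@5: h1:8  h2:8  h3:0  h4:0  h5:4  h6:4 → peak 8
Best is Job 2@3, peak 8.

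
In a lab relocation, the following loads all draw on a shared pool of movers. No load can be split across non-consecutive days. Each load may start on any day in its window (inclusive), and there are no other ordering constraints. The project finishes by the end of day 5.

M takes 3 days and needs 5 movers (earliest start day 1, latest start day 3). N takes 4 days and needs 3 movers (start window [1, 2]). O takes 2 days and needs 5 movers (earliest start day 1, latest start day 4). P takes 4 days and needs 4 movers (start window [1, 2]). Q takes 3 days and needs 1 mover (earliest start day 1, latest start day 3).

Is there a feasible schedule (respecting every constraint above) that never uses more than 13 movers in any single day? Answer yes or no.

yes

Schedule M@1, N@1, O@4, P@1, Q@1: d1:13  d2:13  d3:13  d4:12  d5:5 — peak 13 ≤ 13.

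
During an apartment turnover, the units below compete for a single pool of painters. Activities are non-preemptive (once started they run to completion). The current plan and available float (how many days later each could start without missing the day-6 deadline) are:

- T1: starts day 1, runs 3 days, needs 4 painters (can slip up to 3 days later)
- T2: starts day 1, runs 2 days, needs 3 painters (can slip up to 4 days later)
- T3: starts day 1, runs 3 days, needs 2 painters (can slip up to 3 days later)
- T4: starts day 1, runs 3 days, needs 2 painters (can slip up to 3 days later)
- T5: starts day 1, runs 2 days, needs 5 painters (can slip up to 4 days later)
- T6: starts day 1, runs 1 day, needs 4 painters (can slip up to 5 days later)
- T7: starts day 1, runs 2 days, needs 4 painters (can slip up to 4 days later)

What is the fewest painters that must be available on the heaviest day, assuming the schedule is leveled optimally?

Early-start (T1@1, T2@1, T3@1, T4@1, T5@1, T6@1, T7@1) gives peak 24: d1:24  d2:20  d3:8  d4:0  d5:0  d6:0.
Shift T4→4, T5→5, T6→4, T7→3.
Schedule T1@1, T2@1, T3@1, T4@4, T5@5, T6@4, T7@3: d1:9  d2:9  d3:10  d4:10  d5:7  d6:7 — peak 10.

10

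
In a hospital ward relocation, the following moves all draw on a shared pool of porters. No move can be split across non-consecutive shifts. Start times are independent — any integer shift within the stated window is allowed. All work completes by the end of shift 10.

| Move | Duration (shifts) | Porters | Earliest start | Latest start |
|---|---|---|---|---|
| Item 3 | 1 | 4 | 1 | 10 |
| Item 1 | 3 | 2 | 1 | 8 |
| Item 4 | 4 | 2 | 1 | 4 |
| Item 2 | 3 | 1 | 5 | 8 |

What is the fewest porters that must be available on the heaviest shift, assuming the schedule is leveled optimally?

4

Early-start (Item 3@1, Item 1@1, Item 4@1, Item 2@5) gives peak 8: s1:8  s2:4  s3:4  s4:2  s5:1  s6:1  s7:1  s8:0  s9:0  s10:0.
Shift Item 1→2, Item 4→2.
Schedule Item 3@1, Item 1@2, Item 4@2, Item 2@5: s1:4  s2:4  s3:4  s4:4  s5:3  s6:1  s7:1  s8:0  s9:0  s10:0 — peak 4.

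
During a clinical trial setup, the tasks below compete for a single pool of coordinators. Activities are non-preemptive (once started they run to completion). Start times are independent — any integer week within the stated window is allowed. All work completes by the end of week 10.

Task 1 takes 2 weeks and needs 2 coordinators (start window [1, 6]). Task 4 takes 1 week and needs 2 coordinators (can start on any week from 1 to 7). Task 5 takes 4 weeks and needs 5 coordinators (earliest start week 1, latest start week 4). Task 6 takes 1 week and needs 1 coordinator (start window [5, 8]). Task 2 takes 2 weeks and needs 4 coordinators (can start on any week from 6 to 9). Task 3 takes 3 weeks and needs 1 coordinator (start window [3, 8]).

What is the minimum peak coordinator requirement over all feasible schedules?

Early-start (Task 1@1, Task 4@1, Task 5@1, Task 6@5, Task 2@6, Task 3@3) gives peak 9: w1:9  w2:7  w3:6  w4:6  w5:2  w6:4  w7:4  w8:0  w9:0  w10:0.
Shift Task 5→3, Task 6→7, Task 2→7, Task 3→8.
Schedule Task 1@1, Task 4@1, Task 5@3, Task 6@7, Task 2@7, Task 3@8: w1:4  w2:2  w3:5  w4:5  w5:5  w6:5  w7:5  w8:5  w9:1  w10:1 — peak 5.

5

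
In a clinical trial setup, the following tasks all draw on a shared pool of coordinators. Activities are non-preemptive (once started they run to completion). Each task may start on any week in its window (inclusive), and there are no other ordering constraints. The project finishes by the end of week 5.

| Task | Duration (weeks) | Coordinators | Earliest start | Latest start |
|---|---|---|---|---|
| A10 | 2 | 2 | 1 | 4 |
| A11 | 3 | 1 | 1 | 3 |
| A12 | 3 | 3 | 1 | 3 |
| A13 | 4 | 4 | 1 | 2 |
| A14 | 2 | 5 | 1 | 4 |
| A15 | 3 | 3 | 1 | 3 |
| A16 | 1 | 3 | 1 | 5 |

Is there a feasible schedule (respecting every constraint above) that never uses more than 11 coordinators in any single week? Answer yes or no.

Schedule A10@1, A11@3, A12@3, A13@1, A14@1, A15@3, A16@5: w1:11  w2:11  w3:11  w4:11  w5:10 — peak 11 ≤ 11.

yes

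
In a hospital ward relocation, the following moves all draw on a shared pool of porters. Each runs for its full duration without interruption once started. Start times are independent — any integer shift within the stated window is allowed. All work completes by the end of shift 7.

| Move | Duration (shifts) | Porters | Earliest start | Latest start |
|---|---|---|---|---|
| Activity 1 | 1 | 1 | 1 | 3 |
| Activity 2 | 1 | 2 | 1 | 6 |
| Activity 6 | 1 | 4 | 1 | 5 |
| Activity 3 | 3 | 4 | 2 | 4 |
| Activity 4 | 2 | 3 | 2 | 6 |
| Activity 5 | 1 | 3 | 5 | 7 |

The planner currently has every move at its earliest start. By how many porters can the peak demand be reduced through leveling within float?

2

Early-start peak: s1:7  s2:7  s3:7  s4:4  s5:3  s6:0  s7:0 ⇒ 7.
Leveled (Activity 1@1, Activity 2@2, Activity 6@1, Activity 3@4, Activity 4@2, Activity 5@7): s1:5  s2:5  s3:3  s4:4  s5:4  s6:4  s7:3 ⇒ 5.
Reduction 7 − 5 = 2.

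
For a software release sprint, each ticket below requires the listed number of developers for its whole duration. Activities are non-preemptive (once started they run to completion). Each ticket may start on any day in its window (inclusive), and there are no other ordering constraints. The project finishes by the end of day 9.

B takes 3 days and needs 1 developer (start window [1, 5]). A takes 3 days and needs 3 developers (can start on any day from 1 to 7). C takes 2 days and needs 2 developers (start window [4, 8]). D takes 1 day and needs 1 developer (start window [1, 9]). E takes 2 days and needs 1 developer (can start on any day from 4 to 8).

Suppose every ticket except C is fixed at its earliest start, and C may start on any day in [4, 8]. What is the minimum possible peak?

5

C@4: d1:5  d2:4  d3:4  d4:3  d5:3  d6:0  d7:0  d8:0  d9:0 → peak 5
C@5: d1:5  d2:4  d3:4  d4:1  d5:3  d6:2  d7:0  d8:0  d9:0 → peak 5
C@6: d1:5  d2:4  d3:4  d4:1  d5:1  d6:2  d7:2  d8:0  d9:0 → peak 5
C@7: d1:5  d2:4  d3:4  d4:1  d5:1  d6:0  d7:2  d8:2  d9:0 → peak 5
C@8: d1:5  d2:4  d3:4  d4:1  d5:1  d6:0  d7:0  d8:2  d9:2 → peak 5
Best is C@4, peak 5.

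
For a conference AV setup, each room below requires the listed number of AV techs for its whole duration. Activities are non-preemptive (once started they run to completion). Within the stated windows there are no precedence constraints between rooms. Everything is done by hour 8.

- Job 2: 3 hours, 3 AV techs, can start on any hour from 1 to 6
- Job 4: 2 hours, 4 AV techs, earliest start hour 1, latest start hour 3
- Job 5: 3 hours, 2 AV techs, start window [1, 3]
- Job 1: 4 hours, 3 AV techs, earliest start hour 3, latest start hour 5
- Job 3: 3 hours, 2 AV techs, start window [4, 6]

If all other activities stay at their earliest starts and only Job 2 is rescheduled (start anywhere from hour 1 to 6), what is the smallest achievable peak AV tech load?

8

Job 2@1: h1:9  h2:9  h3:8  h4:5  h5:5  h6:5  h7:0  h8:0 → peak 9
Job 2@2: h1:6  h2:9  h3:8  h4:8  h5:5  h6:5  h7:0  h8:0 → peak 9
Job 2@3: h1:6  h2:6  h3:8  h4:8  h5:8  h6:5  h7:0  h8:0 → peak 8
Job 2@4: h1:6  h2:6  h3:5  h4:8  h5:8  h6:8  h7:0  h8:0 → peak 8
Job 2@5: h1:6  h2:6  h3:5  h4:5  h5:8  h6:8  h7:3  h8:0 → peak 8
Job 2@6: h1:6  h2:6  h3:5  h4:5  h5:5  h6:8  h7:3  h8:3 → peak 8
Best is Job 2@3, peak 8.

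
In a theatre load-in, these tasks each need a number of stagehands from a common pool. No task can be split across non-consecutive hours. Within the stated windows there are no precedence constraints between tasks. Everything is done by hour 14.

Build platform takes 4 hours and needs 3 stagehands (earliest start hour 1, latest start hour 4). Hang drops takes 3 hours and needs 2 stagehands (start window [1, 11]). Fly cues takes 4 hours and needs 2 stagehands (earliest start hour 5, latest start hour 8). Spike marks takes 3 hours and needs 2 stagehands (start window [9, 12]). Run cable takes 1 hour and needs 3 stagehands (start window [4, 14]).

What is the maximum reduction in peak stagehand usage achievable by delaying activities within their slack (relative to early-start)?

2

Early-start peak: h1:5  h2:5  h3:5  h4:6  h5:2  h6:2  h7:2  h8:2  h9:2  h10:2  h11:2  h12:0  h13:0  h14:0 ⇒ 6.
Leveled (Build platform@1, Hang drops@5, Fly cues@5, Spike marks@9, Run cable@12): h1:3  h2:3  h3:3  h4:3  h5:4  h6:4  h7:4  h8:2  h9:2  h10:2  h11:2  h12:3  h13:0  h14:0 ⇒ 4.
Reduction 6 − 4 = 2.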